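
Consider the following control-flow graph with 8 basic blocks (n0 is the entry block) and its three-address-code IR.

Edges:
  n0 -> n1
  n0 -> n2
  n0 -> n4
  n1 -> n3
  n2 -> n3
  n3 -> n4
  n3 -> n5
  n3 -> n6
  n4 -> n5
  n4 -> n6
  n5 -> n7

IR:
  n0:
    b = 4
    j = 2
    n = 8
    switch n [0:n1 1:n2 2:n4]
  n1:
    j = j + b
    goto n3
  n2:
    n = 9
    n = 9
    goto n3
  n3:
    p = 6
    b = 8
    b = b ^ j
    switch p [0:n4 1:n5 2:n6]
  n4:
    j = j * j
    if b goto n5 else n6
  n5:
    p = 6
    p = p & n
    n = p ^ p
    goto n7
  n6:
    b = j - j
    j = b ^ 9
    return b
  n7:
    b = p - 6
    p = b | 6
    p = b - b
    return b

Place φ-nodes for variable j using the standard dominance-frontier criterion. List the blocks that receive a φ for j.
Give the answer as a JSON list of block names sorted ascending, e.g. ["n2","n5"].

idom tree: n1←n0 n2←n0 n3←n0 n4←n0 n5←n0 n6←n0 n7←n5
Join-block Dom:
  n3: preds {n1,n2}: {n0,n1} ∩ {n0,n2} = {n0}; idom=n0
  n4: preds {n0,n3}: {n0} ∩ {n0,n3} = {n0}; idom=n0
  n5: preds {n3,n4}: {n0,n3} ∩ {n0,n4} = {n0}; idom=n0
  n6: preds {n3,n4}: {n0,n3} ∩ {n0,n4} = {n0}; idom=n0

DF derivation:
  join n3 pred n1: n1 stop@n0
  join n3 pred n2: n2 stop@n0
  join n4 pred n0: · stop@n0
  join n4 pred n3: n3 stop@n0
  join n5 pred n3: n3 stop@n0
  join n5 pred n4: n4 stop@n0
  join n6 pred n3: n3 stop@n0
  join n6 pred n4: n4 stop@n0
  DF(n0)=∅
  DF(n1)={n3}
  DF(n2)={n3}
  DF(n3)={n4,n5,n6}
  DF(n4)={n5,n6}
  DF(n5)=∅
  DF(n6)=∅
  DF(n7)=∅

φ for j: defs {n0,n1,n4,n6}
  DF⁺ = {n3,n4,n5,n6}

Answer: ["n3", "n4", "n5", "n6"]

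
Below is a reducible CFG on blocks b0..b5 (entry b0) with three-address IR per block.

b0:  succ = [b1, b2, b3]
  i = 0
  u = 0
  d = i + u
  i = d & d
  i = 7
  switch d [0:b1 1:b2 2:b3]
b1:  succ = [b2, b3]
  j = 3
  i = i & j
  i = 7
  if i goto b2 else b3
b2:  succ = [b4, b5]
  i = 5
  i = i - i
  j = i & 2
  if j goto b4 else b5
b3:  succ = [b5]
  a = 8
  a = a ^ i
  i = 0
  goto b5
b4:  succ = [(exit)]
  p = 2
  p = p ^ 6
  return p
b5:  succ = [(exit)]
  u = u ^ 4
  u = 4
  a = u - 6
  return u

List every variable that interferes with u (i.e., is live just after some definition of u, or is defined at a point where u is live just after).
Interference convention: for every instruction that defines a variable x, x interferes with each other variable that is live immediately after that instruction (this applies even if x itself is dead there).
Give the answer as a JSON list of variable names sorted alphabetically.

def/use:
  b0: {d,i,u} / ∅
  b1: {i,j} / {i}
  b2: {i,j} / ∅
  b3: {a,i} / {i}
  b4: {p} / ∅
  b5: {a,u} / {u}

Liveness:
  b0 li=∅ lo={i,u}
  b1 li={i,u} lo={i,u}
  b2 li={u} lo={u}
  b3 li={i,u} lo={u}
  b4 li=∅ lo=∅
  b5 li={u} lo=∅

Interfere edges:
  a↔{i,u}
  d↔{i,u}
  i↔{a,d,j,u}
  j↔{i,u}
  p↔∅
  u↔{a,d,i,j}

N(u) = ["a", "d", "i", "j"]

Answer: ["a", "d", "i", "j"]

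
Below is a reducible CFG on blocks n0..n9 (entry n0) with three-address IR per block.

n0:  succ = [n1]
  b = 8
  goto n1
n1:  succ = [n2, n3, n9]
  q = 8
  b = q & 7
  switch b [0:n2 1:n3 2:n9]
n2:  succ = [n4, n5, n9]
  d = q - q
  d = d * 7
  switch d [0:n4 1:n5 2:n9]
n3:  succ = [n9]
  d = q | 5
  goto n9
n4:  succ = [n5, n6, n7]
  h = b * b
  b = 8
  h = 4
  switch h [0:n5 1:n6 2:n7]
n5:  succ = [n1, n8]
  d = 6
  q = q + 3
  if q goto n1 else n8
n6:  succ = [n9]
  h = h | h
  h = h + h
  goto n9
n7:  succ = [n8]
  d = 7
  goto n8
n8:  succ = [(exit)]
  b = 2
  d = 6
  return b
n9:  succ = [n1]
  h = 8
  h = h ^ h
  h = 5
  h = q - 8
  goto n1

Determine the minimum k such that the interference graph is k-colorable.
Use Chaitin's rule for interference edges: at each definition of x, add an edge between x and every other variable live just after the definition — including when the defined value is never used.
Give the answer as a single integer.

Block summaries:
  n0 def {b} use ∅
  n1 def {b,q} use ∅
  n2 def {d} use {q}
  n3 def {d} use {q}
  n4 def {b,h} use {b}
  n5 def {d,q} use {q}
  n6 def {h} use {h}
  n7 def {d} use ∅
  n8 def {b,d} use ∅
  n9 def {h} use {q}

Liveness:
  n0: in=∅ out=∅
  n1: in=∅ out={b,q}
  n2: in={b,q} out={b,q}
  n3: in={q} out={q}
  n4: in={b,q} out={h,q}
  n5: in={q} out=∅
  n6: in={h,q} out={q}
  n7: in=∅ out=∅
  n8: in=∅ out=∅
  n9: in={q} out=∅

Interference:
  b — {d,q}
  d — {b,q}
  h — {q}
  q — {b,d,h}

Colouring:
  {b,d,q} pairwise interfere (3-clique) ⇒ χ ≥ 3
  3-colouring: r0={q}  r1={b,h}  r2={d}
  χ = 3

Answer: 3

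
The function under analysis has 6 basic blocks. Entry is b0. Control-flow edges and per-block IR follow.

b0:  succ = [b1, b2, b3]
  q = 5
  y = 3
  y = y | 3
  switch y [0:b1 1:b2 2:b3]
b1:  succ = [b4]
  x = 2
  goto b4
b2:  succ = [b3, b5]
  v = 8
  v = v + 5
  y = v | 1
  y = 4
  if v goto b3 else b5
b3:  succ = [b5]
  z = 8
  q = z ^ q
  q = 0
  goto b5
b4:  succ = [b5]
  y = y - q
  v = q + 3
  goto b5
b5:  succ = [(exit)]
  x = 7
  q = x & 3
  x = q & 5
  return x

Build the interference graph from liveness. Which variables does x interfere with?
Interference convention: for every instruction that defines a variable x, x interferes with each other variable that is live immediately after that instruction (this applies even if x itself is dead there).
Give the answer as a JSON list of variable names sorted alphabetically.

Answer: ["q", "y"]

Analysis:
Block summaries:
  b0: def={q,y} ue=∅
  b1: def={x} ue=∅
  b2: def={v,y} ue=∅
  b3: def={q,z} ue={q}
  b4: def={v,y} ue={q,y}
  b5: def={q,x} ue=∅

Live sets:
  b0 li=∅ lo={q,y}
  b1 li={q,y} lo={q,y}
  b2 li={q} lo={q}
  b3 li={q} lo=∅
  b4 li={q,y} lo=∅
  b5 li=∅ lo=∅

Interference:
  q↔{v,x,y,z}
  v↔{q,y}
  x↔{q,y}
  y↔{q,v,x}
  z↔{q}

N(x) = ["q", "y"]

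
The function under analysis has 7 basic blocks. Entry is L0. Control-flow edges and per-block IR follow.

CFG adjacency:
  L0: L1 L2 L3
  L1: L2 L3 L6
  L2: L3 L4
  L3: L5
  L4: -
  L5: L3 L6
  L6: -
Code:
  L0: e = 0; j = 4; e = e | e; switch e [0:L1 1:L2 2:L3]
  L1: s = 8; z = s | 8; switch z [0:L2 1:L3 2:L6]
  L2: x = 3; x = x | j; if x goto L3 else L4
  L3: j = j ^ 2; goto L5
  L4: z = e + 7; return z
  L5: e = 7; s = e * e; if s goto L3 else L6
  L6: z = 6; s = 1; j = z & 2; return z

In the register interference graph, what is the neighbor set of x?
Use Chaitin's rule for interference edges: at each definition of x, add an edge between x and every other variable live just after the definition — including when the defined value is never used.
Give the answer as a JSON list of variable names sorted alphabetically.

Answer: ["e", "j"]

Working:
Per-block:
  L0 def {e,j} use ∅
  L1 def {s,z} use ∅
  L2 def {x} use {j}
  L3 def {j} use {j}
  L4 def {z} use {e}
  L5 def {e,s} use ∅
  L6 def {j,s,z} use ∅

Liveness:
  L0: in=∅ out={e,j}
  L1: in={e,j} out={e,j}
  L2: in={e,j} out={e,j}
  L3: in={j} out={j}
  L4: in={e} out=∅
  L5: in={j} out={j}
  L6: in=∅ out=∅

Interfere edges:
  e↔{j,s,x,z}
  j↔{e,s,x,z}
  s↔{e,j,z}
  x↔{e,j}
  z↔{e,j,s}

N(x) = ["e", "j"]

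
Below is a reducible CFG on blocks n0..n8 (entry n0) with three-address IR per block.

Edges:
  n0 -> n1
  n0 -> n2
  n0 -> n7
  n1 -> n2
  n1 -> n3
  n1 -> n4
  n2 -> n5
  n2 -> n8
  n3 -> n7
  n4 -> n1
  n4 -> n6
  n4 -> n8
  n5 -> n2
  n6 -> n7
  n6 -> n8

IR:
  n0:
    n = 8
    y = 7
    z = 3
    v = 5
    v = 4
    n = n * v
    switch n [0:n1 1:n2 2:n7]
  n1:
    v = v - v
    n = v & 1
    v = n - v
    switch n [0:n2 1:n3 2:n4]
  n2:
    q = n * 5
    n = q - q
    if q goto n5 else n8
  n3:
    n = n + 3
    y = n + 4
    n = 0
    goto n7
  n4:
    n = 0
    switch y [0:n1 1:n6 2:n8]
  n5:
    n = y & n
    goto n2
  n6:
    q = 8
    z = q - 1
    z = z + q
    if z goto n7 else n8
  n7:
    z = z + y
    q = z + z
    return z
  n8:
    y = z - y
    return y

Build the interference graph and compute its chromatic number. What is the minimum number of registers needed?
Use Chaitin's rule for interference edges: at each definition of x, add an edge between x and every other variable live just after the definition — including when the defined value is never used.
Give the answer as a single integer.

Per-block:
  n0: {n,v,y,z} / ∅
  n1: {n,v} / {v}
  n2: {n,q} / {n}
  n3: {n,y} / {n}
  n4: {n} / {y}
  n5: {n} / {n,y}
  n6: {q,z} / ∅
  n7: {q,z} / {y,z}
  n8: {y} / {y,z}

Backward fixpoint:
  n0 li=∅ lo={n,v,y,z}
  n1 li={v,y,z} lo={n,v,y,z}
  n2 li={n,y,z} lo={n,y,z}
  n3 li={n,z} lo={y,z}
  n4 li={v,y,z} lo={v,y,z}
  n5 li={n,y,z} lo={n,y,z}
  n6 li={y} lo={y,z}
  n7 li={y,z} lo=∅
  n8 li={y,z} lo=∅

Conflict graph:
  n↔{q,v,y,z}
  q↔{n,y,z}
  v↔{n,y,z}
  y↔{n,q,v,z}
  z↔{n,q,v,y}

Chromatic number:
  {n,q,y,z} pairwise interfere (4-clique) ⇒ χ ≥ 4
  assign n→r0 q→r3 v→r3 y→r1 z→r2 — no edge inside a register ⇒ χ ≤ 4
  χ = 4

Answer: 4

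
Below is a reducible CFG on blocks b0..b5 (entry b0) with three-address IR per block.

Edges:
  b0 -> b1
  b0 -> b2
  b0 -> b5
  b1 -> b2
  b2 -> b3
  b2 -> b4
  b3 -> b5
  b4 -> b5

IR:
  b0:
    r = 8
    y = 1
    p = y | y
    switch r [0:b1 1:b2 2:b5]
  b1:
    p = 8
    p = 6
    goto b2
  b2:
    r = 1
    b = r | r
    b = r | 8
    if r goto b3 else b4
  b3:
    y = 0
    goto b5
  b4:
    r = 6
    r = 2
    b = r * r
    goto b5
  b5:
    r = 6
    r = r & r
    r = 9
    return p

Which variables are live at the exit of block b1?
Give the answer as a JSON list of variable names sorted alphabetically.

Answer: ["p"]

Derivation:
Per-block:
  b0 def {p,r,y} use ∅
  b1 def {p} use ∅
  b2 def {b,r} use ∅
  b3 def {y} use ∅
  b4 def {b,r} use ∅
  b5 def {r} use {p}

Live sets:
  b0: in=∅ out={p}
  b1: in=∅ out={p}
  b2: in={p} out={p}
  b3: in={p} out={p}
  b4: in={p} out={p}
  b5: in={p} out=∅

live-out(b1) = ["p"]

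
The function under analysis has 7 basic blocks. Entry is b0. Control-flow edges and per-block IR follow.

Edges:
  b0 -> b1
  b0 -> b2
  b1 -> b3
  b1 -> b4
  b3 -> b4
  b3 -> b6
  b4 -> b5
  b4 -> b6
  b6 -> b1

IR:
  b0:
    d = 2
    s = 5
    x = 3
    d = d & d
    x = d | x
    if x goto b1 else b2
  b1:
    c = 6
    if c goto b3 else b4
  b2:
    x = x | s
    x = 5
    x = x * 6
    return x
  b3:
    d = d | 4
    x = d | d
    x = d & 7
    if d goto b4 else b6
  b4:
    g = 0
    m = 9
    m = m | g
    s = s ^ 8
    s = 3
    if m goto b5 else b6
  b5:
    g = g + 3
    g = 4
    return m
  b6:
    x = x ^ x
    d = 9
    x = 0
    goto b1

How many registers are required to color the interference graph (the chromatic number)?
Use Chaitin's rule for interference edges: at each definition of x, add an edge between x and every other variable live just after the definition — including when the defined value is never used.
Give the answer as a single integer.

Block summaries:
  b0 def {d,s,x} use ∅
  b1 def {c} use ∅
  b2 def {x} use {s,x}
  b3 def {d,x} use {d}
  b4 def {g,m,s} use {s}
  b5 def {g} use {g,m}
  b6 def {d,x} use {x}

Backward fixpoint:
  b0 li=∅ lo={d,s,x}
  b1 li={d,s,x} lo={d,s,x}
  b2 li={s,x} lo=∅
  b3 li={d,s} lo={s,x}
  b4 li={s,x} lo={g,m,s,x}
  b5 li={g,m} lo=∅
  b6 li={s,x} lo={d,s,x}

Interfere edges:
  c — {d,s,x}
  d — {c,s,x}
  g — {m,s,x}
  m — {g,s,x}
  s — {c,d,g,m,x}
  x — {c,d,g,m,s}

Chromatic number:
  {c,d,s,x} pairwise interfere (4-clique) ⇒ χ ≥ 4
  assign c→R2 d→R3 g→R2 m→R3 s→R0 x→R1 — no edge inside a register ⇒ χ ≤ 4
  χ = 4

Answer: 4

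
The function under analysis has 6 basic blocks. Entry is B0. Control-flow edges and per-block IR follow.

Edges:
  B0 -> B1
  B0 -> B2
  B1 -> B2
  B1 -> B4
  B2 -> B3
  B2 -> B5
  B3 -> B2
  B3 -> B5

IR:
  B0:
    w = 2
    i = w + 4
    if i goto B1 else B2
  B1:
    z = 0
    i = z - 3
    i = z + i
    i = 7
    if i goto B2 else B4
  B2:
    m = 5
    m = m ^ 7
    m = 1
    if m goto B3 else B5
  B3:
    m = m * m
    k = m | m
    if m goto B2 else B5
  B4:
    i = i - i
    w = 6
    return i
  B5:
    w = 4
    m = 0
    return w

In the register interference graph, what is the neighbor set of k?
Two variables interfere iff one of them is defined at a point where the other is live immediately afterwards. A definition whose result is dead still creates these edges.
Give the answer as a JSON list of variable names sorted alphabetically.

Per-block:
  B0: {i,w} / ∅
  B1: {i,z} / ∅
  B2: {m} / ∅
  B3: {k,m} / {m}
  B4: {i,w} / {i}
  B5: {m,w} / ∅

Backward fixpoint:
  B0 li=∅ lo=∅
  B1 li=∅ lo={i}
  B2 li=∅ lo={m}
  B3 li={m} lo=∅
  B4 li={i} lo=∅
  B5 li=∅ lo=∅

Interference:
  i: {w,z}
  k: {m}
  m: {k,w}
  w: {i,m}
  z: {i}

N(k) = ["m"]

Answer: ["m"]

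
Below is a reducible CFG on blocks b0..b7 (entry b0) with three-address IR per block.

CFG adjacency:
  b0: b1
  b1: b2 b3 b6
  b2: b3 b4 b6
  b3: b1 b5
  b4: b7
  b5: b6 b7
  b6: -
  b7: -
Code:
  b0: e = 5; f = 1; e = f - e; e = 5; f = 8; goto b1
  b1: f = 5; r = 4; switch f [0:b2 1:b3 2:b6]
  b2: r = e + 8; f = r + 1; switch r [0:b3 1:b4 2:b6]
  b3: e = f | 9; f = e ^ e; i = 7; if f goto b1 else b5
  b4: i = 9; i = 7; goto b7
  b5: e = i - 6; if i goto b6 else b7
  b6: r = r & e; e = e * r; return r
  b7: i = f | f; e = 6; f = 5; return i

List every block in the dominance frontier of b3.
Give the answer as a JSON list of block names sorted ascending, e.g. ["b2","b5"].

idom tree: b1←b0 b2←b1 b3←b1 b4←b2 b5←b3 b6←b1 b7←b1
Join-block Dom:
  b1: preds {b0,b3}: {b0} ∩ {b0,b1,b3} = {b0}; idom=b0
  b3: preds {b1,b2}: {b0,b1} ∩ {b0,b1,b2} = {b0,b1}; idom=b1
  b6: preds {b1,b2,b5}: {b0,b1} ∩ {b0,b1,b2} ∩ {b0,b1,b3,b5} = {b0,b1}; idom=b1
  b7: preds {b4,b5}: {b0,b1,b2,b4} ∩ {b0,b1,b3,b5} = {b0,b1}; idom=b1

DF derivation:
  b1←b0: walk · to b0
  b1←b3: walk b3→b1 to b0
  b3←b1: walk · to b1
  b3←b2: walk b2 to b1
  b6←b1: walk · to b1
  b6←b2: walk b2 to b1
  b6←b5: walk b5→b3 to b1
  b7←b4: walk b4→b2 to b1
  b7←b5: walk b5→b3 to b1
  b0: DF=∅
  b1: DF={b1}
  b2: DF={b3,b6,b7}
  b3: DF={b1,b6,b7}
  b4: DF={b7}
  b5: DF={b6,b7}
  b6: DF=∅
  b7: DF=∅

DF(b3) = ["b1", "b6", "b7"]

Answer: ["b1", "b6", "b7"]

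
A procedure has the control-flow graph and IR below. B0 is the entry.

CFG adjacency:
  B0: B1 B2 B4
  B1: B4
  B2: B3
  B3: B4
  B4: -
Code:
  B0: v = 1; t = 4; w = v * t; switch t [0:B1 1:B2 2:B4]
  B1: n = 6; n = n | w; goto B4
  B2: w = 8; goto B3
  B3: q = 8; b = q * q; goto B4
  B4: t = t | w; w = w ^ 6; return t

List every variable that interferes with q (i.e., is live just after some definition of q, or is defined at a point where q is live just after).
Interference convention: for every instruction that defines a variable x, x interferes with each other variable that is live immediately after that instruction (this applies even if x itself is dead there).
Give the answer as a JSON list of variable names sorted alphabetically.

Answer: ["t", "w"]

Analysis:
Per-block:
  B0 def {t,v,w} use ∅
  B1 def {n} use {w}
  B2 def {w} use ∅
  B3 def {b,q} use ∅
  B4 def {t,w} use {t,w}

Live sets:
  B0 li=∅ lo={t,w}
  B1 li={t,w} lo={t,w}
  B2 li={t} lo={t,w}
  B3 li={t,w} lo={t,w}
  B4 li={t,w} lo=∅

Interference:
  b↔{t,w}
  n↔{t,w}
  q↔{t,w}
  t↔{b,n,q,v,w}
  v↔{t}
  w↔{b,n,q,t}

N(q) = ["t", "w"]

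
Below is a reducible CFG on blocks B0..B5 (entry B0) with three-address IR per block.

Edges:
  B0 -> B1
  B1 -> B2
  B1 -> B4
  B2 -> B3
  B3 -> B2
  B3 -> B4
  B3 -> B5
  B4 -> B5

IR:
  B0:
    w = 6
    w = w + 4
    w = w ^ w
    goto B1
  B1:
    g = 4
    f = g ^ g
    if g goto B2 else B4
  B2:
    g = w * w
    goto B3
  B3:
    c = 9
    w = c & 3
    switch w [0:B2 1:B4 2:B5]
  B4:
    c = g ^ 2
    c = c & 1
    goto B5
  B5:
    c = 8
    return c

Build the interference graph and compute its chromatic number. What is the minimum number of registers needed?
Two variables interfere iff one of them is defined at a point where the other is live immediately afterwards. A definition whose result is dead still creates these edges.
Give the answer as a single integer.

def/use:
  B0: def={w} ue=∅
  B1: def={f,g} ue=∅
  B2: def={g} ue={w}
  B3: def={c,w} ue=∅
  B4: def={c} ue={g}
  B5: def={c} ue=∅

Backward fixpoint:
  B0: in=∅ out={w}
  B1: in={w} out={g,w}
  B2: in={w} out={g}
  B3: in={g} out={g,w}
  B4: in={g} out=∅
  B5: in=∅ out=∅

Interference:
  c↔{g}
  f↔{g,w}
  g↔{c,f,w}
  w↔{f,g}

Chromatic number:
  clique {f,g,w} ⇒ need ≥ 3
  assign c→R1 f→R1 g→R0 w→R2 — no edge inside a register ⇒ χ ≤ 3
  χ = 3

Answer: 3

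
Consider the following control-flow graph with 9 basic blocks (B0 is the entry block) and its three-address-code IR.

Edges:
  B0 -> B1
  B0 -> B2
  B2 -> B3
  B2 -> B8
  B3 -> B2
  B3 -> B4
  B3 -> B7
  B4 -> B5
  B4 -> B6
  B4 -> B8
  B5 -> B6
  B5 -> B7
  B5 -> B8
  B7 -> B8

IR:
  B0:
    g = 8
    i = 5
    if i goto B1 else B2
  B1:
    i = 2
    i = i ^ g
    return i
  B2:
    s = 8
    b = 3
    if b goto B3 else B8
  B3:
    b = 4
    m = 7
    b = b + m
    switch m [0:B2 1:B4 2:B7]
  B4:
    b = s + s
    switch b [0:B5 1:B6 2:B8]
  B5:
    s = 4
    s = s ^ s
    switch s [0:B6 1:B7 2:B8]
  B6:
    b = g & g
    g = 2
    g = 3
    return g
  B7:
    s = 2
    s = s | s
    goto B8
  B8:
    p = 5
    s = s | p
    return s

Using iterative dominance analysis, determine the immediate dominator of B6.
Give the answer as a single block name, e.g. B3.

Answer: B4

Derivation:
idom tree: B1←B0 B2←B0 B3←B2 B4←B3 B5←B4 B6←B4 B7←B3 B8←B2
Dom∩ at merges:
  B2: preds {B0,B3}: {B0} ∩ {B0,B2,B3} = {B0}; idom=B0
  B6: preds {B4,B5}: {B0,B2,B3,B4} ∩ {B0,B2,B3,B4,B5} = {B0,B2,B3,B4}; idom=B4
  B7: preds {B3,B5}: {B0,B2,B3} ∩ {B0,B2,B3,B4,B5} = {B0,B2,B3}; idom=B3
  B8: preds {B2,B4,B5,B7}: {B0,B2} ∩ {B0,B2,B3,B4} ∩ {B0,B2,B3,B4,B5} ∩ {B0,B2,B3,B7} = {B0,B2}; idom=B2

idom(B6) = B4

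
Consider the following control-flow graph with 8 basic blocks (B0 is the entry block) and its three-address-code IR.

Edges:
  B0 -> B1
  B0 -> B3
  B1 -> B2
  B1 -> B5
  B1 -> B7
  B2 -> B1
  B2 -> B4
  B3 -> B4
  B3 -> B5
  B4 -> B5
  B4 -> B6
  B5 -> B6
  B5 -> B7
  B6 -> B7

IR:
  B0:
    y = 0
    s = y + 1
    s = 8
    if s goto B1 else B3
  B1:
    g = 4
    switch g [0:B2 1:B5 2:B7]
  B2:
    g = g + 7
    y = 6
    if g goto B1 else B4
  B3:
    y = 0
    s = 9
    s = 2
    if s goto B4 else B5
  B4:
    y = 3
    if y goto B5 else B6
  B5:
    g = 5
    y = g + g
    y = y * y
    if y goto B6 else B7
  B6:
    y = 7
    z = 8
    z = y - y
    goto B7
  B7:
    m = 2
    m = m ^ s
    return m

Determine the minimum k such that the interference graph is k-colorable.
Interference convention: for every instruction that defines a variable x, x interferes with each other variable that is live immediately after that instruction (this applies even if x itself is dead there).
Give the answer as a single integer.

Answer: 3

Derivation:
Block summaries:
  B0 def {s,y} use ∅
  B1 def {g} use ∅
  B2 def {g,y} use {g}
  B3 def {s,y} use ∅
  B4 def {y} use ∅
  B5 def {g,y} use ∅
  B6 def {y,z} use ∅
  B7 def {m} use {s}

Backward fixpoint:
  B0: in=∅ out={s}
  B1: in={s} out={g,s}
  B2: in={g,s} out={s}
  B3: in=∅ out={s}
  B4: in={s} out={s}
  B5: in={s} out={s}
  B6: in={s} out={s}
  B7: in={s} out=∅

Interfere edges:
  g — {s,y}
  m — {s}
  s — {g,m,y,z}
  y — {g,s,z}
  z — {s,y}

Colouring:
  lower bound: {g,s,y} mutually conflict ⇒ χ ≥ 3
  assign g→r2 m→r1 s→r0 y→r1 z→r2 — no edge inside a register ⇒ χ ≤ 3
  χ = 3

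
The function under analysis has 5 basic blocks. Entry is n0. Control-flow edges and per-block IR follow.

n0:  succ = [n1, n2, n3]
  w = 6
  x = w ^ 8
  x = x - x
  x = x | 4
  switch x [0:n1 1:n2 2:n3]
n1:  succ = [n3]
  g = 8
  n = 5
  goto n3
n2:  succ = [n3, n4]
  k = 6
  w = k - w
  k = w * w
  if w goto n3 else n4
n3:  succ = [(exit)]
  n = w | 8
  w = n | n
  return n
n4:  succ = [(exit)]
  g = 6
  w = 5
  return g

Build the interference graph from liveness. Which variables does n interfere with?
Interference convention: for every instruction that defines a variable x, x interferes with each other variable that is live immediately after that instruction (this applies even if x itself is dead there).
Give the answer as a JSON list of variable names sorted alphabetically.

Block summaries:
  n0 def {w,x} use ∅
  n1 def {g,n} use ∅
  n2 def {k,w} use {w}
  n3 def {n,w} use {w}
  n4 def {g,w} use ∅

Liveness:
  live n0: ∅→{w}
  live n1: {w}→{w}
  live n2: {w}→{w}
  live n3: {w}→∅
  live n4: ∅→∅

Interfere edges:
  g — {w}
  k — {w}
  n — {w}
  w — {g,k,n,x}
  x — {w}

N(n) = ["w"]

Answer: ["w"]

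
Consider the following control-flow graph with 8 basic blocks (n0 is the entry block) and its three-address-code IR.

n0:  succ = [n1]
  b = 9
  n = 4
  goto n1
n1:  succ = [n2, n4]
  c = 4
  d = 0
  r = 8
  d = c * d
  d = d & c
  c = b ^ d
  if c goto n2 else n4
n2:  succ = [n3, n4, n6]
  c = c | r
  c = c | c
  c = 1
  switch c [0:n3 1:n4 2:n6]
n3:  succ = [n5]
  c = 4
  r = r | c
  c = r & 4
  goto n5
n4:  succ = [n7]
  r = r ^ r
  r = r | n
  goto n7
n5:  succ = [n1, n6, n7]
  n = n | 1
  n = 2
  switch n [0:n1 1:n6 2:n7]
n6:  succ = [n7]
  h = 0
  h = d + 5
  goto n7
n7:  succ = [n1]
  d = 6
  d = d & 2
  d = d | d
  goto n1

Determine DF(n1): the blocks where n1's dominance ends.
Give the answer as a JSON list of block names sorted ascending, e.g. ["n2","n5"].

Answer: ["n1"]

Derivation:
idom tree: n1←n0 n2←n1 n3←n2 n4←n1 n5←n3 n6←n2 n7←n1
Dom at joins:
  n1: preds {n0,n5,n7}: {n0} ∩ {n0,n1,n2,n3,n5} ∩ {n0,n1,n7} = {n0}; idom=n0
  n4: preds {n1,n2}: {n0,n1} ∩ {n0,n1,n2} = {n0,n1}; idom=n1
  n6: preds {n2,n5}: {n0,n1,n2} ∩ {n0,n1,n2,n3,n5} = {n0,n1,n2}; idom=n2
  n7: preds {n4,n5,n6}: {n0,n1,n4} ∩ {n0,n1,n2,n3,n5} ∩ {n0,n1,n2,n6} = {n0,n1}; idom=n1

Frontier:
  join n1 pred n0: · stop@n0
  join n1 pred n5: n5→n3→n2→n1 stop@n0
  join n1 pred n7: n7→n1 stop@n0
  join n4 pred n1: · stop@n1
  join n4 pred n2: n2 stop@n1
  join n6 pred n2: · stop@n2
  join n6 pred n5: n5→n3 stop@n2
  join n7 pred n4: n4 stop@n1
  join n7 pred n5: n5→n3→n2 stop@n1
  join n7 pred n6: n6→n2 stop@n1
  n0: DF=∅
  n1: DF={n1}
  n2: DF={n1,n4,n7}
  n3: DF={n1,n6,n7}
  n4: DF={n7}
  n5: DF={n1,n6,n7}
  n6: DF={n7}
  n7: DF={n1}

DF(n1) = ["n1"]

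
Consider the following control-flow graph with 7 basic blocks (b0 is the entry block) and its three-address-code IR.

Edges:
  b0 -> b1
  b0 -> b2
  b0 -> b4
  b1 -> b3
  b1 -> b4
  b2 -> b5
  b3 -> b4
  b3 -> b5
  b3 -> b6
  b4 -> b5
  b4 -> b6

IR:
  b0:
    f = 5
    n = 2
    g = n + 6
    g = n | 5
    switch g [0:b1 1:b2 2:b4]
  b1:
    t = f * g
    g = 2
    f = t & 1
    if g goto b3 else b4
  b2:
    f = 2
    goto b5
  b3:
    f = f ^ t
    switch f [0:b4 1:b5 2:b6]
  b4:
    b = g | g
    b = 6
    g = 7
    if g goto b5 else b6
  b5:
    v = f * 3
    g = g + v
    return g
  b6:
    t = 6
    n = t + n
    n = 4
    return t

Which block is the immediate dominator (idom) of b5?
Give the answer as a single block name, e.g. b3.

idom tree: b1←b0 b2←b0 b3←b1 b4←b0 b5←b0 b6←b0
Join-block Dom:
  b4: preds {b0,b1,b3}: {b0} ∩ {b0,b1} ∩ {b0,b1,b3} = {b0}; idom=b0
  b5: preds {b2,b3,b4}: {b0,b2} ∩ {b0,b1,b3} ∩ {b0,b4} = {b0}; idom=b0
  b6: preds {b3,b4}: {b0,b1,b3} ∩ {b0,b4} = {b0}; idom=b0

idom(b5) = b0

Answer: b0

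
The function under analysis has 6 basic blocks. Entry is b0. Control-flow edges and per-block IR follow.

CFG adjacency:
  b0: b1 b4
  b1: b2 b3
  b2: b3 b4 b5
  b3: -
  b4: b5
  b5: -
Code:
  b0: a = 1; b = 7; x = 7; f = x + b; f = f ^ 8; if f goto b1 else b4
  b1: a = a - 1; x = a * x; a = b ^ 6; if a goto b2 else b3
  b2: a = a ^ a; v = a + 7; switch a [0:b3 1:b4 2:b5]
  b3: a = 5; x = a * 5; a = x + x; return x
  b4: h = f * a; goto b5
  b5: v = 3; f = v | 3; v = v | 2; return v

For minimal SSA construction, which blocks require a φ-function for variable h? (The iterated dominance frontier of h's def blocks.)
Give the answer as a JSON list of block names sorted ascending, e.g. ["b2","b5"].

Answer: ["b5"]

Working:
idom tree: b1←b0 b2←b1 b3←b1 b4←b0 b5←b0
Dom at joins:
  b3: preds {b1,b2}: {b0,b1} ∩ {b0,b1,b2} = {b0,b1}; idom=b1
  b4: preds {b0,b2}: {b0} ∩ {b0,b1,b2} = {b0}; idom=b0
  b5: preds {b2,b4}: {b0,b1,b2} ∩ {b0,b4} = {b0}; idom=b0

DF walk-up:
  b3←b1: walk · to b1
  b3←b2: walk b2 to b1
  b4←b0: walk · to b0
  b4←b2: walk b2→b1 to b0
  b5←b2: walk b2→b1 to b0
  b5←b4: walk b4 to b0
  DF(b0)=∅
  DF(b1)={b4,b5}
  DF(b2)={b3,b4,b5}
  DF(b3)=∅
  DF(b4)={b5}
  DF(b5)=∅

φ for h: defs {b4}
  DF⁺ = {b5}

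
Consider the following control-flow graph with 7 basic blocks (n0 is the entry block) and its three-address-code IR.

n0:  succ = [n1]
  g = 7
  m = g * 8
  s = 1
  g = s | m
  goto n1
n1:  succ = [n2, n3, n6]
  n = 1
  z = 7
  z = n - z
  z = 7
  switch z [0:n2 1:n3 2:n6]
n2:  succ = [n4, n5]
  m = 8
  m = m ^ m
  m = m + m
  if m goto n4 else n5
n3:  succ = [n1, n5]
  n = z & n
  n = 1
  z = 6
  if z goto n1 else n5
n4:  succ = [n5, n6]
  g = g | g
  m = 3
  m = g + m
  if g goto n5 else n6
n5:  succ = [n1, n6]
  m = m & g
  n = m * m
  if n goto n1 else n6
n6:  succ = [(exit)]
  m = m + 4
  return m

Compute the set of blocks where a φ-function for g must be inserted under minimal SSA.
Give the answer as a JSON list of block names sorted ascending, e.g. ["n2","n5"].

Answer: ["n1", "n5", "n6"]

Working:
idom tree: n1←n0 n2←n1 n3←n1 n4←n2 n5←n1 n6←n1
Dom at joins:
  n1: preds {n0,n3,n5}: {n0} ∩ {n0,n1,n3} ∩ {n0,n1,n5} = {n0}; idom=n0
  n5: preds {n2,n3,n4}: {n0,n1,n2} ∩ {n0,n1,n3} ∩ {n0,n1,n2,n4} = {n0,n1}; idom=n1
  n6: preds {n1,n4,n5}: {n0,n1} ∩ {n0,n1,n2,n4} ∩ {n0,n1,n5} = {n0,n1}; idom=n1

Frontier:
  join n1 pred n0: · stop@n0
  join n1 pred n3: n3→n1 stop@n0
  join n1 pred n5: n5→n1 stop@n0
  join n5 pred n2: n2 stop@n1
  join n5 pred n3: n3 stop@n1
  join n5 pred n4: n4→n2 stop@n1
  join n6 pred n1: · stop@n1
  join n6 pred n4: n4→n2 stop@n1
  join n6 pred n5: n5 stop@n1
  DF(n0)=∅
  DF(n1)={n1}
  DF(n2)={n5,n6}
  DF(n3)={n1,n5}
  DF(n4)={n5,n6}
  DF(n5)={n1,n6}
  DF(n6)=∅

φ for g: defs {n0,n4}
  DF⁺ = {n1,n5,n6}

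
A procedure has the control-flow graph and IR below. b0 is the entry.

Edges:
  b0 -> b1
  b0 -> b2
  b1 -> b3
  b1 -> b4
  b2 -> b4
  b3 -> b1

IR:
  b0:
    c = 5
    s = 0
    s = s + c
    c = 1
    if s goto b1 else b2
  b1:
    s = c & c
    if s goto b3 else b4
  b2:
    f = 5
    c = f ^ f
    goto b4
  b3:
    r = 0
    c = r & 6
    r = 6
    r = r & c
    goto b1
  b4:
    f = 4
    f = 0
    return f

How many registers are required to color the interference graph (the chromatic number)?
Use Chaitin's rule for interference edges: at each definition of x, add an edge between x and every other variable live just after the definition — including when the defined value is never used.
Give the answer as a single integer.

Answer: 2

Analysis:
Per-block:
  b0 def {c,s} use ∅
  b1 def {s} use {c}
  b2 def {c,f} use ∅
  b3 def {c,r} use ∅
  b4 def {f} use ∅

Live sets:
  b0 li=∅ lo={c}
  b1 li={c} lo=∅
  b2 li=∅ lo=∅
  b3 li=∅ lo={c}
  b4 li=∅ lo=∅

Interfere edges:
  c: {r,s}
  f: ∅
  r: {c}
  s: {c}

Registers:
  lower bound: {c,r} mutually conflict ⇒ χ ≥ 2
  2-colouring: c0={c,f}  c1={r,s}
  χ = 2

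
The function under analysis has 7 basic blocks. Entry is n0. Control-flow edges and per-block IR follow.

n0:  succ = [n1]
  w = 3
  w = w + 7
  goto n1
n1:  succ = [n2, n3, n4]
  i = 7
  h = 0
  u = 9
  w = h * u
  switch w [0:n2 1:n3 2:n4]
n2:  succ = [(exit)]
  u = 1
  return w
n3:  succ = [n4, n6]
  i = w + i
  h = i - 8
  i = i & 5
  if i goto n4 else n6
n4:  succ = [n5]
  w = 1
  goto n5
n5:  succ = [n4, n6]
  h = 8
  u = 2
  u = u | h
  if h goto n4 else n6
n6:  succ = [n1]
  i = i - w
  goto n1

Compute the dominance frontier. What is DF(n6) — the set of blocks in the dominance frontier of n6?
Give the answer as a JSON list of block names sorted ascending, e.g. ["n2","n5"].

idom tree: n1←n0 n2←n1 n3←n1 n4←n1 n5←n4 n6←n1
Dom∩ at merges:
  n1: preds {n0,n6}: {n0} ∩ {n0,n1,n6} = {n0}; idom=n0
  n4: preds {n1,n3,n5}: {n0,n1} ∩ {n0,n1,n3} ∩ {n0,n1,n4,n5} = {n0,n1}; idom=n1
  n6: preds {n3,n5}: {n0,n1,n3} ∩ {n0,n1,n4,n5} = {n0,n1}; idom=n1

Frontier:
  join n1 pred n0: · stop@n0
  join n1 pred n6: n6→n1 stop@n0
  join n4 pred n1: · stop@n1
  join n4 pred n3: n3 stop@n1
  join n4 pred n5: n5→n4 stop@n1
  join n6 pred n3: n3 stop@n1
  join n6 pred n5: n5→n4 stop@n1
  n0: DF=∅
  n1: DF={n1}
  n2: DF=∅
  n3: DF={n4,n6}
  n4: DF={n4,n6}
  n5: DF={n4,n6}
  n6: DF={n1}

DF(n6) = ["n1"]

Answer: ["n1"]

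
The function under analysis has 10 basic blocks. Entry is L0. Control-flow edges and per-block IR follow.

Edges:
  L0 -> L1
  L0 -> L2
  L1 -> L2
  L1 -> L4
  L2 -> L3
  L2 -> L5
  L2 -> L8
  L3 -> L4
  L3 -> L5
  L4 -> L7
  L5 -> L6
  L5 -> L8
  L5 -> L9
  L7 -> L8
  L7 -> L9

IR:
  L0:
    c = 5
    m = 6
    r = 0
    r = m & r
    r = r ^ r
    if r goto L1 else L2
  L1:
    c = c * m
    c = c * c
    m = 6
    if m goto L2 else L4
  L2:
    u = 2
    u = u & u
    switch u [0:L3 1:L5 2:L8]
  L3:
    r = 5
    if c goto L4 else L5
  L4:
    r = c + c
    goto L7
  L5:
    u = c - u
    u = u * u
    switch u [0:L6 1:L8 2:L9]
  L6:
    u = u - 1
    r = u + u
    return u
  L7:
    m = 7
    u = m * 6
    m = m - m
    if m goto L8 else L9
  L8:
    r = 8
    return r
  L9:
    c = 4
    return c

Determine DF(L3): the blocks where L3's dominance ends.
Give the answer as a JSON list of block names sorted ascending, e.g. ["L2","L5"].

idom tree: L1←L0 L2←L0 L3←L2 L4←L0 L5←L2 L6←L5 L7←L4 L8←L0 L9←L0
Dom at joins:
  L2: preds {L0,L1}: {L0} ∩ {L0,L1} = {L0}; idom=L0
  L4: preds {L1,L3}: {L0,L1} ∩ {L0,L2,L3} = {L0}; idom=L0
  L5: preds {L2,L3}: {L0,L2} ∩ {L0,L2,L3} = {L0,L2}; idom=L2
  L8: preds {L2,L5,L7}: {L0,L2} ∩ {L0,L2,L5} ∩ {L0,L4,L7} = {L0}; idom=L0
  L9: preds {L5,L7}: {L0,L2,L5} ∩ {L0,L4,L7} = {L0}; idom=L0

DF derivation:
  join L2 pred L0: · stop@L0
  join L2 pred L1: L1 stop@L0
  join L4 pred L1: L1 stop@L0
  join L4 pred L3: L3→L2 stop@L0
  join L5 pred L2: · stop@L2
  join L5 pred L3: L3 stop@L2
  join L8 pred L2: L2 stop@L0
  join L8 pred L5: L5→L2 stop@L0
  join L8 pred L7: L7→L4 stop@L0
  join L9 pred L5: L5→L2 stop@L0
  join L9 pred L7: L7→L4 stop@L0
  L0 → ∅
  L1 → {L2,L4}
  L2 → {L4,L8,L9}
  L3 → {L4,L5}
  L4 → {L8,L9}
  L5 → {L8,L9}
  L6 → ∅
  L7 → {L8,L9}
  L8 → ∅
  L9 → ∅

DF(L3) = ["L4", "L5"]

Answer: ["L4", "L5"]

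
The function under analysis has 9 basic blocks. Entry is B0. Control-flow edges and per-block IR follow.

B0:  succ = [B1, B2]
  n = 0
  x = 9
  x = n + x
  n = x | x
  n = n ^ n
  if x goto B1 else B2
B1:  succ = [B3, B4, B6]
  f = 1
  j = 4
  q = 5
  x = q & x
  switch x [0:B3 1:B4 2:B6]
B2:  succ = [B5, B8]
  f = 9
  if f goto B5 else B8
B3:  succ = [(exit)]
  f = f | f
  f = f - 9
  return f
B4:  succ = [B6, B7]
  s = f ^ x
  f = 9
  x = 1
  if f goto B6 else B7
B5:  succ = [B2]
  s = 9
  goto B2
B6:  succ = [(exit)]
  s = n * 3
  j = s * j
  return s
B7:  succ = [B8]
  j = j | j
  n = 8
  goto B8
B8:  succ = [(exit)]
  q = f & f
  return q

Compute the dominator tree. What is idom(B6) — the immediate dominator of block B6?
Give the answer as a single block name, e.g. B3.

idom tree: B1←B0 B2←B0 B3←B1 B4←B1 B5←B2 B6←B1 B7←B4 B8←B0
Join-block Dom:
  B2: preds {B0,B5}: {B0} ∩ {B0,B2,B5} = {B0}; idom=B0
  B6: preds {B1,B4}: {B0,B1} ∩ {B0,B1,B4} = {B0,B1}; idom=B1
  B8: preds {B2,B7}: {B0,B2} ∩ {B0,B1,B4,B7} = {B0}; idom=B0

idom(B6) = B1

Answer: B1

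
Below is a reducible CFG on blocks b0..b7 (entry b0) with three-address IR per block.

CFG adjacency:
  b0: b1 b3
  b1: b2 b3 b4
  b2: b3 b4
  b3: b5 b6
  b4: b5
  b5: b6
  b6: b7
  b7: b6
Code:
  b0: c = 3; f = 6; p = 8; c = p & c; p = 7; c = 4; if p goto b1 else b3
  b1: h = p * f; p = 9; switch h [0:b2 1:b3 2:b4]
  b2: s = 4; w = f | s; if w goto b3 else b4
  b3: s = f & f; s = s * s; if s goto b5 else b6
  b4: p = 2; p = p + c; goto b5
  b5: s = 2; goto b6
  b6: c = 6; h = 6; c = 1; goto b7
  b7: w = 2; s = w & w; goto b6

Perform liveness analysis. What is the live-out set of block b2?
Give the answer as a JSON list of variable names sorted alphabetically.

Answer: ["c", "f"]

Analysis:
Block summaries:
  b0: {c,f,p} / ∅
  b1: {h,p} / {f,p}
  b2: {s,w} / {f}
  b3: {s} / {f}
  b4: {p} / {c}
  b5: {s} / ∅
  b6: {c,h} / ∅
  b7: {s,w} / ∅

Backward fixpoint:
  b0 li=∅ lo={c,f,p}
  b1 li={c,f,p} lo={c,f}
  b2 li={c,f} lo={c,f}
  b3 li={f} lo=∅
  b4 li={c} lo=∅
  b5 li=∅ lo=∅
  b6 li=∅ lo=∅
  b7 li=∅ lo=∅

live-out(b2) = ["c", "f"]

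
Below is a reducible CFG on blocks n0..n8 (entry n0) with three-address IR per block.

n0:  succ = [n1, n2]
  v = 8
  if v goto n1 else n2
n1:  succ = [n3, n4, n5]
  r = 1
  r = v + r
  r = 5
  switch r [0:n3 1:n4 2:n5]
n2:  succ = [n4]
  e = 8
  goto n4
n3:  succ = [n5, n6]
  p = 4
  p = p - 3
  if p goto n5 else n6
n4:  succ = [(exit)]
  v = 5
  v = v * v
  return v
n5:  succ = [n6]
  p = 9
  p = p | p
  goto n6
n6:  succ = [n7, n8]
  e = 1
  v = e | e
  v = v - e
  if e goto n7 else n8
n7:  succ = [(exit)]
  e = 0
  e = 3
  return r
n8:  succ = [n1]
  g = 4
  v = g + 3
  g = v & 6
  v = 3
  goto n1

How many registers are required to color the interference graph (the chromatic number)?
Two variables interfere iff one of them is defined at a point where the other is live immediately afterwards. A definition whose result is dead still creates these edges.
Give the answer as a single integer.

def/use:
  n0 def {v} use ∅
  n1 def {r} use {v}
  n2 def {e} use ∅
  n3 def {p} use ∅
  n4 def {v} use ∅
  n5 def {p} use ∅
  n6 def {e,v} use ∅
  n7 def {e} use {r}
  n8 def {g,v} use ∅

Liveness:
  n0 li=∅ lo={v}
  n1 li={v} lo={r}
  n2 li=∅ lo=∅
  n3 li={r} lo={r}
  n4 li=∅ lo=∅
  n5 li={r} lo={r}
  n6 li={r} lo={r}
  n7 li={r} lo=∅
  n8 li=∅ lo={v}

Conflict graph:
  e — {r,v}
  g — ∅
  p — {r}
  r — {e,p,v}
  v — {e,r}

Registers:
  lower bound: {e,r,v} mutually conflict ⇒ χ ≥ 3
  3-colouring: R0={g,r}  R1={e,p}  R2={v}
  χ = 3

Answer: 3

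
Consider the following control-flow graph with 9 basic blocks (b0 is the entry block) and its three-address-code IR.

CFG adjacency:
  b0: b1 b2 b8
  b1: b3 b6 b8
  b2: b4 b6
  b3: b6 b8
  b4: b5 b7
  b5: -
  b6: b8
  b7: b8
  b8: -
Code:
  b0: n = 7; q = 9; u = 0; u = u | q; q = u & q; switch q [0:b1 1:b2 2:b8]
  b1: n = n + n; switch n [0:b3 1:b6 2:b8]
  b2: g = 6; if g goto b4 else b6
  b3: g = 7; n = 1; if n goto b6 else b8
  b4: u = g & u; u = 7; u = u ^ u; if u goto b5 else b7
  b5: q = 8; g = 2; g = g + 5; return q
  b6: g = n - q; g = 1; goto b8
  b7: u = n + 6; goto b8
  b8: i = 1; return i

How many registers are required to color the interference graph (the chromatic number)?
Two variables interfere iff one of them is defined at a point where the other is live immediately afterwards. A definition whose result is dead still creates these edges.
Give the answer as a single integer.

Answer: 4

Derivation:
Per-block:
  b0: def={n,q,u} ue=∅
  b1: def={n} ue={n}
  b2: def={g} ue=∅
  b3: def={g,n} ue=∅
  b4: def={u} ue={g,u}
  b5: def={g,q} ue=∅
  b6: def={g} ue={n,q}
  b7: def={u} ue={n}
  b8: def={i} ue=∅

Liveness:
  live b0: ∅→{n,q,u}
  live b1: {n,q}→{n,q}
  live b2: {n,q,u}→{g,n,q,u}
  live b3: {q}→{n,q}
  live b4: {g,n,u}→{n}
  live b5: ∅→∅
  live b6: {n,q}→∅
  live b7: {n}→∅
  live b8: ∅→∅

Interference:
  g↔{n,q,u}
  i↔∅
  n↔{g,q,u}
  q↔{g,n,u}
  u↔{g,n,q}

Colouring:
  clique {g,n,q,u} ⇒ need ≥ 4
  assign g→c0 i→c0 n→c1 q→c2 u→c3 — no edge inside a register ⇒ χ ≤ 4
  χ = 4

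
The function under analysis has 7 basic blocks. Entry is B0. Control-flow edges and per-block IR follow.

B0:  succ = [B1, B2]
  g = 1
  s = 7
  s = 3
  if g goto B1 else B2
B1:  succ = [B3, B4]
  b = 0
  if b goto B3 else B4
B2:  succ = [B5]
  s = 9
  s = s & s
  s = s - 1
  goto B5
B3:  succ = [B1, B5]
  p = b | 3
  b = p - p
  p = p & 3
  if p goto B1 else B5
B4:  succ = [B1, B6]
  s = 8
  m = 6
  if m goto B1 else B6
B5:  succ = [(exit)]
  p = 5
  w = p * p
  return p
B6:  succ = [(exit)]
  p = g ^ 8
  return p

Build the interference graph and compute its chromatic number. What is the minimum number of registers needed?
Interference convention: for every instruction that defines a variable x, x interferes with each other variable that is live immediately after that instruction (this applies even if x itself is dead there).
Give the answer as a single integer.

Per-block:
  B0 def {g,s} use ∅
  B1 def {b} use ∅
  B2 def {s} use ∅
  B3 def {b,p} use {b}
  B4 def {m,s} use ∅
  B5 def {p,w} use ∅
  B6 def {p} use {g}

Liveness:
  B0: in=∅ out={g}
  B1: in={g} out={b,g}
  B2: in=∅ out=∅
  B3: in={b,g} out={g}
  B4: in={g} out={g}
  B5: in=∅ out=∅
  B6: in={g} out=∅

Interfere edges:
  b — {g,p}
  g — {b,m,p,s}
  m — {g}
  p — {b,g,w}
  s — {g}
  w — {p}

Colouring:
  lower bound: {b,g,p} mutually conflict ⇒ χ ≥ 3
  assign b→r2 g→r0 m→r1 p→r1 s→r1 w→r0 — no edge inside a register ⇒ χ ≤ 3
  χ = 3

Answer: 3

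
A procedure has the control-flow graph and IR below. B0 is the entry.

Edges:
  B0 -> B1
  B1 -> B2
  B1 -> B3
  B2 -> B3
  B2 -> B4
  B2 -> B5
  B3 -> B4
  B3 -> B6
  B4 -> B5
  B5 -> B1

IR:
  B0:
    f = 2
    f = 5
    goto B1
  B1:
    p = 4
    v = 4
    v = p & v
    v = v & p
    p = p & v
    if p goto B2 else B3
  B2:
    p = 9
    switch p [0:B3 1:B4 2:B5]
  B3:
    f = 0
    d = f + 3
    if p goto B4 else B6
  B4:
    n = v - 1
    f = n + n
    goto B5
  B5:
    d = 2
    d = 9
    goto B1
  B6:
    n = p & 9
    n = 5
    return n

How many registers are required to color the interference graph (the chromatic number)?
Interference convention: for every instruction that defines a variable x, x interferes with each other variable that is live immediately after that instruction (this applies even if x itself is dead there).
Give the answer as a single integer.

Answer: 3

Analysis:
def/use:
  B0: {f} / ∅
  B1: {p,v} / ∅
  B2: {p} / ∅
  B3: {d,f} / {p}
  B4: {f,n} / {v}
  B5: {d} / ∅
  B6: {n} / {p}

Backward fixpoint:
  live B0: ∅→∅
  live B1: ∅→{p,v}
  live B2: {v}→{p,v}
  live B3: {p,v}→{p,v}
  live B4: {v}→∅
  live B5: ∅→∅
  live B6: {p}→∅

Interfere edges:
  d: {p,v}
  f: {p,v}
  n: ∅
  p: {d,f,v}
  v: {d,f,p}

Registers:
  {d,p,v} pairwise interfere (3-clique) ⇒ χ ≥ 3
  3-colouring: r0={n,p}  r1={v}  r2={d,f}
  χ = 3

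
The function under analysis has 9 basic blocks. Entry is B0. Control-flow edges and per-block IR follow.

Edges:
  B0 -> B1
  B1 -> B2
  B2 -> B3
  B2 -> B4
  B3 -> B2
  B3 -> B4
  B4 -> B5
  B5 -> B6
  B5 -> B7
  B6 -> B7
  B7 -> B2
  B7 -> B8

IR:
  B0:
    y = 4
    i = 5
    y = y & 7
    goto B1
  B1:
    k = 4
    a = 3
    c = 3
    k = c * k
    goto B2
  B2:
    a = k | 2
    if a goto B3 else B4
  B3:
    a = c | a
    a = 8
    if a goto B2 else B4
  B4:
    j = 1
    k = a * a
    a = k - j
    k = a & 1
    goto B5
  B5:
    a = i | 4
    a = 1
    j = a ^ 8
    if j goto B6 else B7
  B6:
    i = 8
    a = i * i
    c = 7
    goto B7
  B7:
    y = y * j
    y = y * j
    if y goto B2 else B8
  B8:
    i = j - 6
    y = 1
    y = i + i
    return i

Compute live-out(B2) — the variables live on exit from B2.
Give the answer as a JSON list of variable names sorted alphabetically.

Answer: ["a", "c", "i", "k", "y"]

Derivation:
Per-block:
  B0: def={i,y} ue=∅
  B1: def={a,c,k} ue=∅
  B2: def={a} ue={k}
  B3: def={a} ue={a,c}
  B4: def={a,j,k} ue={a}
  B5: def={a,j} ue={i}
  B6: def={a,c,i} ue=∅
  B7: def={y} ue={j,y}
  B8: def={i,y} ue={j}

Liveness:
  B0 li=∅ lo={i,y}
  B1 li={i,y} lo={c,i,k,y}
  B2 li={c,i,k,y} lo={a,c,i,k,y}
  B3 li={a,c,i,k,y} lo={a,c,i,k,y}
  B4 li={a,c,i,y} lo={c,i,k,y}
  B5 li={c,i,k,y} lo={c,i,j,k,y}
  B6 li={j,k,y} lo={c,i,j,k,y}
  B7 li={c,i,j,k,y} lo={c,i,j,k,y}
  B8 li={j} lo=∅

live-out(B2) = ["a", "c", "i", "k", "y"]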